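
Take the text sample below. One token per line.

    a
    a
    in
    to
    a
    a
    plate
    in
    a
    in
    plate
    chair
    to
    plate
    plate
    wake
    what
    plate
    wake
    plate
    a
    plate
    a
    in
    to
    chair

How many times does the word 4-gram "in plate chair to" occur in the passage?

Scanning the 23 overlapping 4-gram windows for "in plate chair to":
  position 10–13: in plate chair to

1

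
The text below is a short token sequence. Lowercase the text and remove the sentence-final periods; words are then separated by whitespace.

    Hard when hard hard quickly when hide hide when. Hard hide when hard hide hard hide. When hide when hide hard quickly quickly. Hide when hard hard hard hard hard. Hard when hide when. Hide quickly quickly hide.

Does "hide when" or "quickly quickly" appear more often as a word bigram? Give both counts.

"hide when" (6 vs 2)

"hide when": 6 occurrences
"quickly quickly": 2 occurrences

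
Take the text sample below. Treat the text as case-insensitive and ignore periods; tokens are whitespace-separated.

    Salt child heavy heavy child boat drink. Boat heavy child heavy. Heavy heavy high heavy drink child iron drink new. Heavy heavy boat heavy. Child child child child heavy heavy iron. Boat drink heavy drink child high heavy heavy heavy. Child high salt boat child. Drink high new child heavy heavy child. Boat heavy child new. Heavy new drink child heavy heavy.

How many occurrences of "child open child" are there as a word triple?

0

Scanning the 60 overlapping trigram windows for "child open child":
  (none found)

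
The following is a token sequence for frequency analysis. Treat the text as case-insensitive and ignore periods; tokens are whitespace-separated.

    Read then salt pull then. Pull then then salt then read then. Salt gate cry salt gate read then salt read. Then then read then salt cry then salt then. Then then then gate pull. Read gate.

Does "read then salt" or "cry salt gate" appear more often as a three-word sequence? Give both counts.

"read then salt": 4 occurrences
"cry salt gate": 1 occurrence

"read then salt" (4 vs 1)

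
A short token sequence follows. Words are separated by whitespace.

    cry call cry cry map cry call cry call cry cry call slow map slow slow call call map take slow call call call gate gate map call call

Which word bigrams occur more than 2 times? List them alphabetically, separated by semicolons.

call call; call cry; cry call

Bigram counts meeting the condition (more than 2 times):
  call call: 4
  call cry: 3
  cry call: 4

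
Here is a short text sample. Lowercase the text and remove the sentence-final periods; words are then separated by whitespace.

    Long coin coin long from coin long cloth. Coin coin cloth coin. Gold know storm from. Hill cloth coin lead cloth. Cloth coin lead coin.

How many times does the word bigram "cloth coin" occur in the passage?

Scanning the 24 overlapping bigram windows for "cloth coin":
  position 8–9: cloth coin
  position 11–12: cloth coin
  position 18–19: cloth coin
  position 22–23: cloth coin

4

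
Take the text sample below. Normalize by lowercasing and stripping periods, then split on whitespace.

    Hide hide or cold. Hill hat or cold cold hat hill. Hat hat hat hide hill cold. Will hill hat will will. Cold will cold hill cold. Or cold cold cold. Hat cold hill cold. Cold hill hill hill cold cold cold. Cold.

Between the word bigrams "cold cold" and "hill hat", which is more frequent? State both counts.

"cold cold" (7 vs 3)

"cold cold": 7 occurrences
"hill hat": 3 occurrences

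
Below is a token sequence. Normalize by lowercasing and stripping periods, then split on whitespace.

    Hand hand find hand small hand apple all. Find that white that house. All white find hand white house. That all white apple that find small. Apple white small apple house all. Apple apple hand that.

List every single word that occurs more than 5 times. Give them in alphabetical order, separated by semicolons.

Unigram counts meeting the condition (more than 5 times):
  apple: 6
  hand: 6

apple; hand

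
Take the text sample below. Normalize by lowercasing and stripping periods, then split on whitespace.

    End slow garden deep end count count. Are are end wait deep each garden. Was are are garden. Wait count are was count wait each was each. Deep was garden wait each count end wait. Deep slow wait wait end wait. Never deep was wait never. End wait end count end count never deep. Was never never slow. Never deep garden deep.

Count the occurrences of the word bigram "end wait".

Scanning the 61 overlapping bigram windows for "end wait":
  position 10–11: end wait
  position 34–35: end wait
  position 40–41: end wait
  position 47–48: end wait

4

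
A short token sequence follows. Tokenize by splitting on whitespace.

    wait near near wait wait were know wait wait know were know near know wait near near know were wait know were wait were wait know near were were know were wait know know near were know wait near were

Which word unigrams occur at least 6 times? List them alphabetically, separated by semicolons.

Unigram counts meeting the condition (at least 6 times):
  know: 11
  near: 8
  wait: 11
  were: 10

know; near; wait; were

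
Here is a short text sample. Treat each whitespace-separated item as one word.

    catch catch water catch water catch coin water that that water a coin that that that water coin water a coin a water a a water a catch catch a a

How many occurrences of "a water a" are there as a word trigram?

2

Scanning the 29 overlapping trigram windows for "a water a":
  position 22–24: a water a
  position 25–27: a water a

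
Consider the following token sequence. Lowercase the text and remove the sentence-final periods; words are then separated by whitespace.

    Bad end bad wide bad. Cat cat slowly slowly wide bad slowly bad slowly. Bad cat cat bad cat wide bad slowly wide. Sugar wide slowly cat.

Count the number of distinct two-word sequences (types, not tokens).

17

27 tokens → 26 bigram windows in total.
Repeated bigrams (each contributes count−1 duplicates):
  bad cat: 3
  bad slowly: 3
  wide bad: 3
  cat cat: 2
  slowly bad: 2
  slowly wide: 2
9 duplicate windows → 26 − 9 = 17 distinct.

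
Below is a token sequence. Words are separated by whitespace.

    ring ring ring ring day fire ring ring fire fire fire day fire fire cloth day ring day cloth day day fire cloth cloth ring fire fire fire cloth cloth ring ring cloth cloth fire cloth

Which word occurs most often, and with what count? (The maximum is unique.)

Unigram frequencies (highest first):
  fire: 11
  ring: 10
  cloth: 9
  day: 6

"fire", 11 times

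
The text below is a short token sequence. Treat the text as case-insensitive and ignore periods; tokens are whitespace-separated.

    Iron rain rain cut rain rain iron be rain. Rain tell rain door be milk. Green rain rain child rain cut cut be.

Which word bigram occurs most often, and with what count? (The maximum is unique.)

Bigram frequencies (highest first):
  rain rain: 4
  rain cut: 2
  iron rain: 1
  cut rain: 1
  rain iron: 1
  iron be: 1
  … (12 more, each ≤ 1)

"rain rain", 4 times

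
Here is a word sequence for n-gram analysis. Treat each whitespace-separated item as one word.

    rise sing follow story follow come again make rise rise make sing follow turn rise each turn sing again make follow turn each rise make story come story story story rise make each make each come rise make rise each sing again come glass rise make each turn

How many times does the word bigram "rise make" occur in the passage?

5

Scanning the 47 overlapping bigram windows for "rise make":
  position 10–11: rise make
  position 24–25: rise make
  position 31–32: rise make
  position 37–38: rise make
  position 45–46: rise make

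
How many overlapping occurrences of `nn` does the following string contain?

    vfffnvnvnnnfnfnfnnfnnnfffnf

5

Sliding a length-2 window over the 27 characters (26 positions):
  position 9–10: nn
  position 10–11: nn
  position 17–18: nn
  position 20–21: nn
  position 21–22: nn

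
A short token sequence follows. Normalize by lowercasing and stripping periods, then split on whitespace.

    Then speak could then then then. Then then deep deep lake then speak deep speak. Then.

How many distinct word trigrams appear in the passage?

16 tokens → 14 trigram windows in total.
Repeated trigrams (each contributes count−1 duplicates):
  then then then: 3
2 duplicate windows → 14 − 2 = 12 distinct.

12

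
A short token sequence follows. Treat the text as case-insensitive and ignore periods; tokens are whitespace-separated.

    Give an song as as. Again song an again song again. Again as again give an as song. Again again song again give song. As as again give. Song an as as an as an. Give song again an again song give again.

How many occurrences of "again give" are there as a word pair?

Scanning the 42 overlapping bigram windows for "again give":
  position 14–15: again give
  position 22–23: again give
  position 27–28: again give

3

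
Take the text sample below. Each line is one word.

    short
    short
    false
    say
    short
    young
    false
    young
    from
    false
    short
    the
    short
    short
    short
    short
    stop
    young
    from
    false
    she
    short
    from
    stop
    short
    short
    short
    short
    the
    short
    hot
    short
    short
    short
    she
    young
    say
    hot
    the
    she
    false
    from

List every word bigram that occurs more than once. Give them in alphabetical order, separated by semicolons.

Bigram counts meeting the condition (more than once):
  from false: 2
  short short: 9
  short the: 2
  the short: 2
  young from: 2

from false; short short; short the; the short; young from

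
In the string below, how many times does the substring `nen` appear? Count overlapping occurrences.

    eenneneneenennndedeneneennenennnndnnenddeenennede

Sliding a length-3 window over the 49 characters (47 positions):
  position 4–6: nen
  position 6–8: nen
  position 11–13: nen
  position 20–22: nen
  position 26–28: nen
  position 28–30: nen
  position 36–38: nen
  position 43–45: nen

8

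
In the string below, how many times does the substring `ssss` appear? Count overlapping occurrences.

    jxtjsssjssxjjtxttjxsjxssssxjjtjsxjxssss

2

Sliding a length-4 window over the 39 characters (36 positions):
  position 23–26: ssss
  position 36–39: ssss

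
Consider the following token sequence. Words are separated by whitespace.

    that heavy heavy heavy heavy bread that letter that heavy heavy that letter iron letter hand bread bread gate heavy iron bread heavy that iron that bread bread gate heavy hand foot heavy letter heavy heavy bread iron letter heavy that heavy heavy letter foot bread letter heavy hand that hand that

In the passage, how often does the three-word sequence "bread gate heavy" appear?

Scanning the 50 overlapping trigram windows for "bread gate heavy":
  position 18–20: bread gate heavy
  position 28–30: bread gate heavy

2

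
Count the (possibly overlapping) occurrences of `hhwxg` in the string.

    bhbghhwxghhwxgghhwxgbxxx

3

Sliding a length-5 window over the 24 characters (20 positions):
  position 5–9: hhwxg
  position 10–14: hhwxg
  position 16–20: hhwxg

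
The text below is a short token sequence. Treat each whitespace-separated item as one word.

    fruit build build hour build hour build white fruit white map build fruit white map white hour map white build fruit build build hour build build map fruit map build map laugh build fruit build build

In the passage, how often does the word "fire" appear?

Scanning the 36 tokens for "fire":
  (none found)

0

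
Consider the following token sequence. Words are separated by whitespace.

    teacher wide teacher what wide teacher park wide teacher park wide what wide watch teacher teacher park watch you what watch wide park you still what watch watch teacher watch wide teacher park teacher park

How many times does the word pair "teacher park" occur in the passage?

Scanning the 34 overlapping bigram windows for "teacher park":
  position 6–7: teacher park
  position 9–10: teacher park
  position 16–17: teacher park
  position 32–33: teacher park
  position 34–35: teacher park

5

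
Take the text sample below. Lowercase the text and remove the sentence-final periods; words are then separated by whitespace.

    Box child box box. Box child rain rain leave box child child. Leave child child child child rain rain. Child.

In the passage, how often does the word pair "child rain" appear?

Scanning the 19 overlapping bigram windows for "child rain":
  position 6–7: child rain
  position 17–18: child rain

2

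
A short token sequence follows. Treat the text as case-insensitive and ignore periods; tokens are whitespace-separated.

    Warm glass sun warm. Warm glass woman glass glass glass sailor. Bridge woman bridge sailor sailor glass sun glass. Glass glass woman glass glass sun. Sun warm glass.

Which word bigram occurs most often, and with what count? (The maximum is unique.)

Bigram frequencies (highest first):
  glass glass: 5
  warm glass: 3
  glass sun: 3
  sun warm: 2
  glass woman: 2
  woman glass: 2
  … (10 more, each ≤ 1)

"glass glass", 5 times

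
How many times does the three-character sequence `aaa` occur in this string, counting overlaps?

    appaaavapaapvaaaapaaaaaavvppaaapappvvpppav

8

Sliding a length-3 window over the 42 characters (40 positions):
  position 4–6: aaa
  position 14–16: aaa
  position 15–17: aaa
  position 19–21: aaa
  position 20–22: aaa
  position 21–23: aaa
  position 22–24: aaa
  position 29–31: aaa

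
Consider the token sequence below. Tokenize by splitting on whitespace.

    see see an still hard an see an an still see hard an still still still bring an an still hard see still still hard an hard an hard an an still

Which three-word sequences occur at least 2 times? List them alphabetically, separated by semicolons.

an an still; an hard an; an still hard; hard an hard; still hard an

Trigram counts meeting the condition (at least 2 times):
  an an still: 3
  an hard an: 2
  an still hard: 2
  hard an hard: 2
  still hard an: 2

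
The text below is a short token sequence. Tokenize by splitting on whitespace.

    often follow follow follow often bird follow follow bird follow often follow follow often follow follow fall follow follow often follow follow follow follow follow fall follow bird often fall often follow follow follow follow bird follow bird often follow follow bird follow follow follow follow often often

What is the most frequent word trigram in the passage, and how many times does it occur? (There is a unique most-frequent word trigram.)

"follow follow follow", 8 times

Trigram frequencies (highest first):
  follow follow follow: 8
  often follow follow: 6
  follow follow often: 4
  follow follow bird: 3
  follow bird follow: 3
  follow often follow: 3
  … (15 more, each ≤ 2)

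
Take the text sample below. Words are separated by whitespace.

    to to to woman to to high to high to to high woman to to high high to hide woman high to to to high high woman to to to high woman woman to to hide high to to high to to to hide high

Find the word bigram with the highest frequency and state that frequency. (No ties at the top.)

"to to", 13 times

Bigram frequencies (highest first):
  to to: 13
  to high: 7
  high to: 6
  woman to: 4
  high woman: 3
  to hide: 3
  … (6 more, each ≤ 2)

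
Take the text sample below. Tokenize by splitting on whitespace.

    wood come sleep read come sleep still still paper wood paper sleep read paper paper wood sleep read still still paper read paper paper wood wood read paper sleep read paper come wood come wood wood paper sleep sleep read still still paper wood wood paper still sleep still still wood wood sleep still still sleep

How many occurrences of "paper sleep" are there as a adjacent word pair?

Scanning the 55 overlapping bigram windows for "paper sleep":
  position 11–12: paper sleep
  position 28–29: paper sleep
  position 37–38: paper sleep

3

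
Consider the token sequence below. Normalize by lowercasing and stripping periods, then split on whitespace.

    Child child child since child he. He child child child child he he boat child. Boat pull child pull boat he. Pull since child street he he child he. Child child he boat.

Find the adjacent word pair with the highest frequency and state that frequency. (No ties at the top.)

Bigram frequencies (highest first):
  child child: 6
  child he: 4
  he he: 3
  he child: 3
  since child: 2
  he boat: 2
  … (12 more, each ≤ 1)

"child child", 6 times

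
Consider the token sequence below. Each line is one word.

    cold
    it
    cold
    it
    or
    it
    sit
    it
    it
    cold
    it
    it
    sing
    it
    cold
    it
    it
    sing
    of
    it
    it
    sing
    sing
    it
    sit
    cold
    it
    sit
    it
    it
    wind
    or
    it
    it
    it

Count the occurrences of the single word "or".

Scanning the 35 tokens for "or":
  position 5: or
  position 32: or

2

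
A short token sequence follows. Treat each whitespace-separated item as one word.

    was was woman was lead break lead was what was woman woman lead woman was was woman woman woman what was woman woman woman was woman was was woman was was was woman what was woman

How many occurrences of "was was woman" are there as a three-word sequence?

Scanning the 34 overlapping trigram windows for "was was woman":
  position 1–3: was was woman
  position 15–17: was was woman
  position 27–29: was was woman
  position 31–33: was was woman

4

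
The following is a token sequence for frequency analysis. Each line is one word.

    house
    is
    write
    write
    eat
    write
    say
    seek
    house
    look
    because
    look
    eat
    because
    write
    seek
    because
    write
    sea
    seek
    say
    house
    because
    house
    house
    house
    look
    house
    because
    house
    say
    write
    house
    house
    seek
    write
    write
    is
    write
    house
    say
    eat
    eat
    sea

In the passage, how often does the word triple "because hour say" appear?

0

Scanning the 42 overlapping trigram windows for "because hour say":
  (none found)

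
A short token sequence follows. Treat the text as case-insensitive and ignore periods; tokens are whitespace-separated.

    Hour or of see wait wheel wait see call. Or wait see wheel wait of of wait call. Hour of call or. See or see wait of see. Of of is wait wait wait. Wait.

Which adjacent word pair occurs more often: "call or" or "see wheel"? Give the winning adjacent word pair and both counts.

"call or": 2 occurrences
"see wheel": 1 occurrence

"call or" (2 vs 1)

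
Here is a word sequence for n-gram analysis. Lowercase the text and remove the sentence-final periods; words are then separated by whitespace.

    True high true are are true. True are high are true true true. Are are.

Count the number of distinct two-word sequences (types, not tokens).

8

15 tokens → 14 bigram windows in total.
Repeated bigrams (each contributes count−1 duplicates):
  true are: 3
  true true: 3
  are are: 2
  are true: 2
6 duplicate windows → 14 − 6 = 8 distinct.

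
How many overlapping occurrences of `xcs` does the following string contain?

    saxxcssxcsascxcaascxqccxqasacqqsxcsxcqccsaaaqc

3

Sliding a length-3 window over the 46 characters (44 positions):
  position 4–6: xcs
  position 8–10: xcs
  position 33–35: xcs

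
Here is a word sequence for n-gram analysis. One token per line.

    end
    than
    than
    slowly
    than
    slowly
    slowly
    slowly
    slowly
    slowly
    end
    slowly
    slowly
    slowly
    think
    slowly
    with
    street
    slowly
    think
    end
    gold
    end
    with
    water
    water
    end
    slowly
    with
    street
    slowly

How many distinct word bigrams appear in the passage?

31 tokens → 30 bigram windows in total.
Repeated bigrams (each contributes count−1 duplicates):
  slowly slowly: 6
  end slowly: 2
  slowly think: 2
  slowly with: 2
  street slowly: 2
  than slowly: 2
  with street: 2
11 duplicate windows → 30 − 11 = 19 distinct.

19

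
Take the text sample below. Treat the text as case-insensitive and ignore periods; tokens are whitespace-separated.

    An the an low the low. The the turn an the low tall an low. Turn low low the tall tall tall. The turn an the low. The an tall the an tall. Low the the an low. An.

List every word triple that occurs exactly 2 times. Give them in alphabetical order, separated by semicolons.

an the low; low the the; the an low; the an tall; the low the; the turn an; turn an the

Trigram counts meeting the condition (exactly 2 times):
  an the low: 2
  low the the: 2
  the an low: 2
  the an tall: 2
  the low the: 2
  the turn an: 2
  turn an the: 2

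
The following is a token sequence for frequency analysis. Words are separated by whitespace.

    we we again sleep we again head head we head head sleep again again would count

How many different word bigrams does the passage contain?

16 tokens → 15 bigram windows in total.
Repeated bigrams (each contributes count−1 duplicates):
  head head: 2
  we again: 2
2 duplicate windows → 15 − 2 = 13 distinct.

13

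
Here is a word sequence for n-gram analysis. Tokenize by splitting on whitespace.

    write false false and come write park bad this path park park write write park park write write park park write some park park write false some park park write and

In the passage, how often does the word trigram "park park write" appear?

Scanning the 29 overlapping trigram windows for "park park write":
  position 11–13: park park write
  position 15–17: park park write
  position 19–21: park park write
  position 23–25: park park write
  position 28–30: park park write

5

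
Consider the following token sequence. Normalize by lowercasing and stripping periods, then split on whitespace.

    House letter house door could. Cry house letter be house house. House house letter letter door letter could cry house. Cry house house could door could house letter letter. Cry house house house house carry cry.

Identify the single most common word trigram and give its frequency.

Trigram frequencies (highest first):
  house house house: 4
  could cry house: 2
  house letter letter: 2
  cry house house: 2
  house letter house: 1
  letter house door: 1
  … (22 more, each ≤ 1)

"house house house", 4 times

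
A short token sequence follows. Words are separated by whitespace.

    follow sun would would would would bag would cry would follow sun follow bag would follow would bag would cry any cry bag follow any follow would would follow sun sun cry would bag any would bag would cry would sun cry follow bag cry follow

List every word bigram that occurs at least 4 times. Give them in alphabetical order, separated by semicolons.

bag would; would bag; would would

Bigram counts meeting the condition (at least 4 times):
  bag would: 4
  would bag: 4
  would would: 4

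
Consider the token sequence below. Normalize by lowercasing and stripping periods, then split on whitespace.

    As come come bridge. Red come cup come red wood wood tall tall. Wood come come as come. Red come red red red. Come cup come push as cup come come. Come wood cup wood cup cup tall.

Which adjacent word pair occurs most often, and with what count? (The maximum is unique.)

Bigram frequencies (highest first):
  come come: 4
  red come: 3
  cup come: 3
  come red: 3
  as come: 2
  come cup: 2
  … (18 more, each ≤ 2)

"come come", 4 times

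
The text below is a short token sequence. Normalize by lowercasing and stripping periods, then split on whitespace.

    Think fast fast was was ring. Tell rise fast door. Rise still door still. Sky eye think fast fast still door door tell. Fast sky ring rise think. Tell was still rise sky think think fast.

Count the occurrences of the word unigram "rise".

Scanning the 36 tokens for "rise":
  position 8: rise
  position 11: rise
  position 27: rise
  position 32: rise

4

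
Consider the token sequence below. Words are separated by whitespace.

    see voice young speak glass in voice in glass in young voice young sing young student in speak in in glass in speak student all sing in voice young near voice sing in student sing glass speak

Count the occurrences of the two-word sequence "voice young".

Scanning the 36 overlapping bigram windows for "voice young":
  position 2–3: voice young
  position 12–13: voice young
  position 28–29: voice young

3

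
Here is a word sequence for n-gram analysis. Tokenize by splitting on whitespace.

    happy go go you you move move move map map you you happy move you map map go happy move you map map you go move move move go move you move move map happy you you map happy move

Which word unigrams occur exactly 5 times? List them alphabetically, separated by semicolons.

Unigram counts meeting the condition (exactly 5 times):
  go: 5
  happy: 5

go; happy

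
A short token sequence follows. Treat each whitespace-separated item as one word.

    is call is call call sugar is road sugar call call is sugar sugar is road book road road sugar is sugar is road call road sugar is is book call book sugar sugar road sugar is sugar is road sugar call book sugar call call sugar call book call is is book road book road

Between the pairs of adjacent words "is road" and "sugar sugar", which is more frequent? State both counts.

"is road" (4 vs 2)

"is road": 4 occurrences
"sugar sugar": 2 occurrences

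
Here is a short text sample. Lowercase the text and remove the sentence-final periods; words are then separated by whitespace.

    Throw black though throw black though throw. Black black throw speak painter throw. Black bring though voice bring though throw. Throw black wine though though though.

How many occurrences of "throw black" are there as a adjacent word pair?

Scanning the 25 overlapping bigram windows for "throw black":
  position 1–2: throw black
  position 4–5: throw black
  position 7–8: throw black
  position 13–14: throw black
  position 21–22: throw black

5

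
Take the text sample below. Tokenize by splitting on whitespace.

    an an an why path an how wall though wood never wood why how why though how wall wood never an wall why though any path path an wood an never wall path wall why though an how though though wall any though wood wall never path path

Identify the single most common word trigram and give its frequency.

"wall why though", 2 times

Trigram frequencies (highest first):
  wall why though: 2
  an an an: 1
  an an why: 1
  an why path: 1
  why path an: 1
  path an how: 1
  … (39 more, each ≤ 1)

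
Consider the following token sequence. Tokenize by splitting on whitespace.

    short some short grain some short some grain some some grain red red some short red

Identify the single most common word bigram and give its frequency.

Bigram frequencies (highest first):
  some short: 3
  short some: 2
  grain some: 2
  some grain: 2
  short grain: 1
  some some: 1
  … (4 more, each ≤ 1)

"some short", 3 times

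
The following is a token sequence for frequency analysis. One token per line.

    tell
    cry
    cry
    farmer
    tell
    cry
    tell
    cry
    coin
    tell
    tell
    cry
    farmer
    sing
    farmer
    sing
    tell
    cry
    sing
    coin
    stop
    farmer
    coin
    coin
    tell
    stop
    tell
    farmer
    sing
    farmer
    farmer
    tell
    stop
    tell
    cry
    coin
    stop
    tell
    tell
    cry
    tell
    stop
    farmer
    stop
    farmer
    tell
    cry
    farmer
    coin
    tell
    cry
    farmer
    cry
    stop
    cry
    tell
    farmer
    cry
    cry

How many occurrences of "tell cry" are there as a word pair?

9

Scanning the 58 overlapping bigram windows for "tell cry":
  position 1–2: tell cry
  position 5–6: tell cry
  position 7–8: tell cry
  position 11–12: tell cry
  position 17–18: tell cry
  position 34–35: tell cry
  position 39–40: tell cry
  position 46–47: tell cry
  position 50–51: tell cry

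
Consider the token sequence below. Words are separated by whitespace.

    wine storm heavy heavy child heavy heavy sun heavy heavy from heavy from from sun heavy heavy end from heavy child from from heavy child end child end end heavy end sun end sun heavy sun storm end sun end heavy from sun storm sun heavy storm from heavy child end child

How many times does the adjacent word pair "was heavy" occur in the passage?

Scanning the 51 overlapping bigram windows for "was heavy":
  (none found)

0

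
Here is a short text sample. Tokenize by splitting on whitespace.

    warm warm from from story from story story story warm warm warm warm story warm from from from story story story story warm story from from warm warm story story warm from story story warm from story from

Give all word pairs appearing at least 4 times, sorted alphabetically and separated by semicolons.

from from; from story; story story; story warm; warm from; warm warm

Bigram counts meeting the condition (at least 4 times):
  from from: 4
  from story: 5
  story story: 7
  story warm: 5
  warm from: 4
  warm warm: 5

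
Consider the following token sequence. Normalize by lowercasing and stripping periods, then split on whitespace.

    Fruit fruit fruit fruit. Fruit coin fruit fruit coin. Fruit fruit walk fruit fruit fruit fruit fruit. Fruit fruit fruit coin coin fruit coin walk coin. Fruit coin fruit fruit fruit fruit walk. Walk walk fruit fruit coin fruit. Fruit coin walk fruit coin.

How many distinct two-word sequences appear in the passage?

9

44 tokens → 43 bigram windows in total.
Repeated bigrams (each contributes count−1 duplicates):
  fruit fruit: 18
  fruit coin: 8
  coin fruit: 6
  walk fruit: 3
  coin walk: 2
  fruit walk: 2
  walk walk: 2
34 duplicate windows → 43 − 34 = 9 distinct.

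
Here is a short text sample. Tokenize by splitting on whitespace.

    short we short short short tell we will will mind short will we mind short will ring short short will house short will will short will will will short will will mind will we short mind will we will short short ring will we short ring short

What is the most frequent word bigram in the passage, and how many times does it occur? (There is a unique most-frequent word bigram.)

Bigram frequencies (highest first):
  short will: 6
  will will: 5
  short short: 4
  will we: 4
  we short: 3
  will short: 3
  … (15 more, each ≤ 2)

"short will", 6 times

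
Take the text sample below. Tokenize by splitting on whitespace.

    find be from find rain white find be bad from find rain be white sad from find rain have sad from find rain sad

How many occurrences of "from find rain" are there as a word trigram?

Scanning the 22 overlapping trigram windows for "from find rain":
  position 3–5: from find rain
  position 10–12: from find rain
  position 16–18: from find rain
  position 21–23: from find rain

4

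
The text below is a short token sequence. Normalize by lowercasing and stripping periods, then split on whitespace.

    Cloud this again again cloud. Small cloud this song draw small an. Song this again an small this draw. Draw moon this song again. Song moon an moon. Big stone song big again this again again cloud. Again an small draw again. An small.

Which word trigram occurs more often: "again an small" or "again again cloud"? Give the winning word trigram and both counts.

"again an small": 3 occurrences
"again again cloud": 2 occurrences

"again an small" (3 vs 2)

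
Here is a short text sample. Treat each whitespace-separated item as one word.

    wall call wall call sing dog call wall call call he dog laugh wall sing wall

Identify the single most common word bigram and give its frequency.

"wall call", 3 times

Bigram frequencies (highest first):
  wall call: 3
  call wall: 2
  call sing: 1
  sing dog: 1
  dog call: 1
  call call: 1
  … (6 more, each ≤ 1)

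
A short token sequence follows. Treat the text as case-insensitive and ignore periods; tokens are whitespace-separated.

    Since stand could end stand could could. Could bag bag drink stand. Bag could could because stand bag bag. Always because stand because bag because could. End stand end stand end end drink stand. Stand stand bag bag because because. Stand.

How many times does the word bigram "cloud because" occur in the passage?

0

Scanning the 40 overlapping bigram windows for "cloud because":
  (none found)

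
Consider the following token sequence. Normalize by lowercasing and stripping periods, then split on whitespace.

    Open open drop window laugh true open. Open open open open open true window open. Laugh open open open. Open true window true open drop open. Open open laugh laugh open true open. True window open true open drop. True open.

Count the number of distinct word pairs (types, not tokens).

15

41 tokens → 40 bigram windows in total.
Repeated bigrams (each contributes count−1 duplicates):
  open open: 11
  open true: 5
  true open: 5
  open drop: 3
  true window: 3
  laugh open: 2
  open laugh: 2
  window open: 2
25 duplicate windows → 40 − 25 = 15 distinct.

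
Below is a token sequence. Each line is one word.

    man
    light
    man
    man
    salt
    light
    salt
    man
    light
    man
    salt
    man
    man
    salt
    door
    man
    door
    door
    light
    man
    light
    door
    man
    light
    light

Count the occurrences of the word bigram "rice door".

Scanning the 24 overlapping bigram windows for "rice door":
  (none found)

0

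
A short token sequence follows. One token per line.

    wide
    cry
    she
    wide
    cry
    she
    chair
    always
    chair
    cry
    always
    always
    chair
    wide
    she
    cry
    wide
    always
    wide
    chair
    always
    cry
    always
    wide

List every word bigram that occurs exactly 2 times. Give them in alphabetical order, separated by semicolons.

always chair; always wide; chair always; cry always; cry she; wide cry

Bigram counts meeting the condition (exactly 2 times):
  always chair: 2
  always wide: 2
  chair always: 2
  cry always: 2
  cry she: 2
  wide cry: 2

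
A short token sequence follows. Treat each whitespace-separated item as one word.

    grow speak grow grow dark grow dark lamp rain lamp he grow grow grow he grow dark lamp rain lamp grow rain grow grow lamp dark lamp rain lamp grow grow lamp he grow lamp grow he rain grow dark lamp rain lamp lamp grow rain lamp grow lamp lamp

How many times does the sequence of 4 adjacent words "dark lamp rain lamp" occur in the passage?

Scanning the 47 overlapping 4-gram windows for "dark lamp rain lamp":
  position 7–10: dark lamp rain lamp
  position 17–20: dark lamp rain lamp
  position 26–29: dark lamp rain lamp
  position 40–43: dark lamp rain lamp

4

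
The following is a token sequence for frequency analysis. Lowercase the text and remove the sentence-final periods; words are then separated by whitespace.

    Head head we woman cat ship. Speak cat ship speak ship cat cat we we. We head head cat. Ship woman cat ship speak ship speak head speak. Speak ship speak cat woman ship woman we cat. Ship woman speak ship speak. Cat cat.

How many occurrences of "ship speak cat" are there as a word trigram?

Scanning the 42 overlapping trigram windows for "ship speak cat":
  position 6–8: ship speak cat
  position 30–32: ship speak cat
  position 41–43: ship speak cat

3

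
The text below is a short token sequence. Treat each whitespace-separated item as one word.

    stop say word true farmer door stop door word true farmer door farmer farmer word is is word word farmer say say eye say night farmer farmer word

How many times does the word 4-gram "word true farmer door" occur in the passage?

2

Scanning the 25 overlapping 4-gram windows for "word true farmer door":
  position 3–6: word true farmer door
  position 9–12: word true farmer door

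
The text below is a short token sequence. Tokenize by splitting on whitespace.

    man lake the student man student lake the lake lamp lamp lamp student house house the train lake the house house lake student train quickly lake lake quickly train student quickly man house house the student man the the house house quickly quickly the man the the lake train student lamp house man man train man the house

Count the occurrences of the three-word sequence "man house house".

Scanning the 56 overlapping trigram windows for "man house house":
  position 32–34: man house house

1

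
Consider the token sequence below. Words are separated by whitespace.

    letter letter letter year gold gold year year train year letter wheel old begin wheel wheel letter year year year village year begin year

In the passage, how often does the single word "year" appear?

Scanning the 24 tokens for "year":
  position 4: year
  position 7: year
  position 8: year
  position 10: year
  position 18: year
  position 19: year
  position 20: year
  position 22: year
  position 24: year

9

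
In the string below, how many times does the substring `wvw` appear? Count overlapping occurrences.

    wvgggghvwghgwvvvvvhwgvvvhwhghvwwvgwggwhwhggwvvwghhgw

0

Sliding a length-3 window over the 52 characters (50 positions):
  (no match at any position)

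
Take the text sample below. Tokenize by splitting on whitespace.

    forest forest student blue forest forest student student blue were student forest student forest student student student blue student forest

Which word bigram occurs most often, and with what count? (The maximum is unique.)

Bigram frequencies (highest first):
  forest student: 4
  student blue: 3
  student student: 3
  student forest: 3
  forest forest: 2
  blue forest: 1
  … (3 more, each ≤ 1)

"forest student", 4 times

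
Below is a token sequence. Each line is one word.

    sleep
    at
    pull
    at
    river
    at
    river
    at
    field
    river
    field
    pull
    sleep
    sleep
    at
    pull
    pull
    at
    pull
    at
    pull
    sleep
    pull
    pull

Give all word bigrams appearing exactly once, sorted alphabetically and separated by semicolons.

at field; field pull; field river; river field; sleep pull; sleep sleep

Bigram counts meeting the condition (exactly once):
  at field: 1
  field pull: 1
  field river: 1
  river field: 1
  sleep pull: 1
  sleep sleep: 1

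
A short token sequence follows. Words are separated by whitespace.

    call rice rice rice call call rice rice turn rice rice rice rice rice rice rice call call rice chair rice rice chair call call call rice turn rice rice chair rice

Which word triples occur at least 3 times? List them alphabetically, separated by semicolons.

Trigram counts meeting the condition (at least 3 times):
  call call rice: 3
  rice rice rice: 6

call call rice; rice rice rice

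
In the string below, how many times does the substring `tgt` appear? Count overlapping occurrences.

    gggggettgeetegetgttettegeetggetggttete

Sliding a length-3 window over the 38 characters (36 positions):
  position 16–18: tgt

1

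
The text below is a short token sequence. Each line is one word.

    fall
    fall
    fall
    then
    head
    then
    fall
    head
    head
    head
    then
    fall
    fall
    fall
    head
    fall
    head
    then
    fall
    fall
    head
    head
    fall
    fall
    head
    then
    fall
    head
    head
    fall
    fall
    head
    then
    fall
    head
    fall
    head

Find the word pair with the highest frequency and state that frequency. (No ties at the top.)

Bigram frequencies (highest first):
  fall head: 9
  fall fall: 7
  head then: 5
  then fall: 5
  head head: 4
  head fall: 4
  … (2 more, each ≤ 1)

"fall head", 9 times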